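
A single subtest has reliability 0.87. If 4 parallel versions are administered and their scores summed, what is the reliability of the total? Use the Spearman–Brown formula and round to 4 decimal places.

0.9640

ρ_k = kρ / (1 + (k−1)ρ) = 4·0.87 / (1 + 3·0.87) = 3.480 / 3.610 = 0.9640.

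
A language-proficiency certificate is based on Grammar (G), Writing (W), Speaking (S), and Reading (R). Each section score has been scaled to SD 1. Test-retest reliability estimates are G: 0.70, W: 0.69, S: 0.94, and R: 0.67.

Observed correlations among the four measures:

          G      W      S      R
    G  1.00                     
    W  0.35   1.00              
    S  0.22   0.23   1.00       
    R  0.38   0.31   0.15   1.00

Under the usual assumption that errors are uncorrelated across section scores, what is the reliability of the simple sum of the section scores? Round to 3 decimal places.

0.863

Var(G+W+S+R) = 4 + 2·[0.35 + 0.22 + 0.38 + 0.23 + 0.31 + 0.15] = 4 + 3.28 = 7.28.
Under uncorrelated errors the observed covariances equal the true-score covariances, so only the own-variance terms attenuate.
True-score variance = [0.70 + 0.69 + 0.94 + 0.67] + 3.28 = 3 + 3.28 = 6.28.
Reliability = 6.28 / 7.28 = 0.863.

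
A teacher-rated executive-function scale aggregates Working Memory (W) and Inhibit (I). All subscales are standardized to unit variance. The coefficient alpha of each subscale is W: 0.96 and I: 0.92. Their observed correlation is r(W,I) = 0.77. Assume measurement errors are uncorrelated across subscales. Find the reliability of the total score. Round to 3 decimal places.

Var(W+I) = 2 + 2·[0.77] = 2 + 1.54 = 3.54.
Under uncorrelated errors the observed covariances equal the true-score covariances, so only the own-variance terms attenuate.
True-score variance = [0.96 + 0.92] + 1.54 = 1.88 + 1.54 = 3.42.
Reliability = 3.42 / 3.54 = 0.966.

0.966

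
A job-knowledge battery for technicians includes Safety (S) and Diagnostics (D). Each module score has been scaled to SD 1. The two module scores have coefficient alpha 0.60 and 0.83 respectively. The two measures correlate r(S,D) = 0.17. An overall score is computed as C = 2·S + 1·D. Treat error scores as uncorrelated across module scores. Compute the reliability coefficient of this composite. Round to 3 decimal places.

Var(C) = 2² + 1 + 2·[2·0.17] = 5 + 0.68 = 5.68.
Because errors are independent across components, Cov(Tᵢ,Tⱼ) = Cov(Xᵢ,Xⱼ); the off-diagonal part of the true-score variance is the same as above.
True-score variance = [2²·0.60 + 0.83] + 0.68 = 3.23 + 0.68 = 3.91.
Reliability = 3.91 / 5.68 = 0.688.

0.688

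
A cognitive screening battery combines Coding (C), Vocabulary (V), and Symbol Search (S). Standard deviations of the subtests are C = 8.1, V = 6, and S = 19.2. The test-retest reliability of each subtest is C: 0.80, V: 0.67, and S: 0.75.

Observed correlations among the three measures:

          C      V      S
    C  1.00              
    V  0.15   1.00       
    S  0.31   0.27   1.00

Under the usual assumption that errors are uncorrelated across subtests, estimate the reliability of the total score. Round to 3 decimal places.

0.818

Var(C+V+S) = 8.1² + 6² + 19.2² + 2·[8.1·6·0.15 + 8.1·19.2·0.31 + 6·19.2·0.27] = 470.25 + 173.21 = 643.46.
With uncorrelated errors the cross-covariances are all true-score covariance, so they carry over unchanged; only the diagonal terms shrink to ρᵢσᵢ².
True-score variance = [8.1²·0.80 + 6²·0.67 + 19.2²·0.75] + 173.21 = 353.088 + 173.21 = 526.298.
Reliability = 526.298 / 643.46 = 0.818.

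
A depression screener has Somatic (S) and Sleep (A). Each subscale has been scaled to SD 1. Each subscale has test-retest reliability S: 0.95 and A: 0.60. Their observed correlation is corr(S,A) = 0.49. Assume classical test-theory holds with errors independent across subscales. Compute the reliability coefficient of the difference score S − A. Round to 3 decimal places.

0.559

Var(S−A) = 1 + 1 − 2·0.49 = 2 − 0.98 = 1.02.
Under uncorrelated errors the observed covariances equal the true-score covariances, so only the own-variance terms attenuate.
True-score variance = [0.95 + 0.60] − 0.98 = 1.55 − 0.98 = 0.57.
Reliability = 0.57 / 1.02 = 0.559.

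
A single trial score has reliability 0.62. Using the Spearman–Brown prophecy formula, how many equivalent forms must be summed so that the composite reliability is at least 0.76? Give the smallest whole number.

k ≥ ρ*(1−ρ₁)/(ρ₁(1−ρ*)) = 0.76·0.38 / (0.62·0.24) = 1.941.
Smallest integer k = 2.

2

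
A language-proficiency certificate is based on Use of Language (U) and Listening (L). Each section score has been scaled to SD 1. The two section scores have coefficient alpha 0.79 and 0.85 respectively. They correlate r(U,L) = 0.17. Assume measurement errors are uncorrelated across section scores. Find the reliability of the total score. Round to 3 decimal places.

Var(U+L) = 2 + 2·[0.17] = 2 + 0.34 = 2.34.
Under uncorrelated errors the observed covariances equal the true-score covariances, so only the own-variance terms attenuate.
True-score variance = [0.79 + 0.85] + 0.34 = 1.64 + 0.34 = 1.98.
Reliability = 1.98 / 2.34 = 0.846.

0.846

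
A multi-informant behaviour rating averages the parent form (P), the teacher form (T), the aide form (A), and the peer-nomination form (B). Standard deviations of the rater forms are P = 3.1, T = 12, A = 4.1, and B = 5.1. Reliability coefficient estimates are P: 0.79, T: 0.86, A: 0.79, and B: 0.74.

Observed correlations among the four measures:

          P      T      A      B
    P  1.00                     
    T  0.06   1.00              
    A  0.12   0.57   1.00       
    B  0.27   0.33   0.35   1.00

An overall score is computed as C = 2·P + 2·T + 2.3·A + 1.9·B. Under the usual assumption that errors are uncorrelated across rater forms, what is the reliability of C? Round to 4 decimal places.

Var(C) = 2²·3.1² + 2²·12² + 2.3²·4.1² + 1.9²·5.1² + 2·[4·3.1·12·0.06 + 4.6·3.1·4.1·0.12 + 3.8·3.1·5.1·0.27 + 4.6·12·4.1·0.57 + 3.8·12·5.1·0.33 + 4.37·4.1·5.1·0.35] = 797.261 + 539.788 = 1337.05.
Because errors are independent across components, Cov(Tᵢ,Tⱼ) = Cov(Xᵢ,Xⱼ); the off-diagonal part of the true-score variance is the same as above.
True-score variance = [2²·3.1²·0.79 + 2²·12²·0.86 + 2.3²·4.1²·0.79 + 1.9²·5.1²·0.74] + 539.788 = 665.461 + 539.788 = 1205.25.
Reliability = 1205.25 / 1337.05 = 0.9014.

0.9014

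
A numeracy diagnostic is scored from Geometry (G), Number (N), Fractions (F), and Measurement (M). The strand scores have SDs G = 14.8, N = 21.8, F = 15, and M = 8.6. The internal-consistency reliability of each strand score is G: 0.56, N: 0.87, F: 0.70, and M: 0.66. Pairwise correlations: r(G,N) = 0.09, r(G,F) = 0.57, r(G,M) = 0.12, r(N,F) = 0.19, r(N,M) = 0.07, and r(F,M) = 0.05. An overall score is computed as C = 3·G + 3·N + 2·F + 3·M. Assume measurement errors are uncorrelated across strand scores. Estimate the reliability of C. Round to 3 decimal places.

Var(C) = 3²·14.8² + 3²·21.8² + 2²·15² + 3²·8.6² + 2·[9·14.8·21.8·0.09 + 6·14.8·15·0.57 + 9·14.8·8.6·0.12 + 6·21.8·15·0.19 + 9·21.8·8.6·0.07 + 6·15·8.6·0.05] = 7814.16 + 3375.27 = 11189.4.
Because errors are independent across components, Cov(Tᵢ,Tⱼ) = Cov(Xᵢ,Xⱼ); the off-diagonal part of the true-score variance is the same as above.
True-score variance = [3²·14.8²·0.56 + 3²·21.8²·0.87 + 2²·15²·0.70 + 3²·8.6²·0.66] + 3375.27 = 5894.41 + 3375.27 = 9269.68.
Reliability = 9269.68 / 11189.4 = 0.828.

0.828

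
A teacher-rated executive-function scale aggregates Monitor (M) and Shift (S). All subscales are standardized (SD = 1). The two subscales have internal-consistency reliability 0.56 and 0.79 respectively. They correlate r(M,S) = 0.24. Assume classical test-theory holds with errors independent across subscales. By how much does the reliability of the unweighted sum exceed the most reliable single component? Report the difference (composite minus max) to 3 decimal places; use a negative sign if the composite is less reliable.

Var(sum) = 2 + 0.48 = 2.48; true-score variance = 1.35 + 0.48 = 1.83; composite reliability = 0.7379.
Max component reliability = 0.7900.
Difference = 0.7379 − 0.7900 = -0.052.

-0.052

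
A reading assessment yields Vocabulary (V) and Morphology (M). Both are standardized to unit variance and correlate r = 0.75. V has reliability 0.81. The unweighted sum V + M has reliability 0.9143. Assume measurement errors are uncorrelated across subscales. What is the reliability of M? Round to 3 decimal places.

Var(V+M) = 2 + 2·0.75 = 3.500.
True-score variance = ρ_V + ρ_M + 2·0.75, so 0.9143 = (0.81 + ρ_M + 1.50) / 3.500.
ρ_M = 0.9143·3.500 − 0.81 − 1.50 = 0.890.

0.890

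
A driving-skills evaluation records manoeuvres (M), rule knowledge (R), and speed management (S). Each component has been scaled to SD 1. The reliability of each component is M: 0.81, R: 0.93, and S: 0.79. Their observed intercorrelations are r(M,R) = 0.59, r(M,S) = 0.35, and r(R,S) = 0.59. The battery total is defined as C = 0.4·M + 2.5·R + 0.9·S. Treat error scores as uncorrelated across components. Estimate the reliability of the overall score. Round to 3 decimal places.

Var(C) = 0.4² + 2.5² + 0.9² + 2·[0.59 + 0.36·0.35 + 2.25·0.59] = 7.22 + 4.087 = 11.307.
Because errors are independent across components, Cov(Tᵢ,Tⱼ) = Cov(Xᵢ,Xⱼ); the off-diagonal part of the true-score variance is the same as above.
True-score variance = [0.4²·0.81 + 2.5²·0.93 + 0.9²·0.79] + 4.087 = 6.582 + 4.087 = 10.669.
Reliability = 10.669 / 11.307 = 0.944.

0.944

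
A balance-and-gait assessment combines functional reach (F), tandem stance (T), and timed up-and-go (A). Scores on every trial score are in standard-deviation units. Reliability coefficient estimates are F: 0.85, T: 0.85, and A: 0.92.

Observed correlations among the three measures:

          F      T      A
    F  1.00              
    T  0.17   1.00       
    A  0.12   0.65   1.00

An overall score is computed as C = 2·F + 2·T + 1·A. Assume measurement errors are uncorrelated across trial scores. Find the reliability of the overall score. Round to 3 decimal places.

Var(C) = 2² + 2² + 1 + 2·[4·0.17 + 2·0.12 + 2·0.65] = 9 + 4.44 = 13.44.
Under uncorrelated errors the observed covariances equal the true-score covariances, so only the own-variance terms attenuate.
True-score variance = [2²·0.85 + 2²·0.85 + 0.92] + 4.44 = 7.72 + 4.44 = 12.16.
Reliability = 12.16 / 13.44 = 0.905.

0.905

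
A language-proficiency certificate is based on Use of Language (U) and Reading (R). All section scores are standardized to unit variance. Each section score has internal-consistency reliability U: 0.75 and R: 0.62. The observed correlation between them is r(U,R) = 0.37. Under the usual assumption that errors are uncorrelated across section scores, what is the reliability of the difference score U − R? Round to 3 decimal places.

0.500

Var(U−R) = 1 + 1 − 2·0.37 = 2 − 0.74 = 1.26.
With uncorrelated errors the cross-covariances are all true-score covariance, so they carry over unchanged; only the diagonal terms shrink to ρᵢσᵢ².
True-score variance = [0.75 + 0.62] − 0.74 = 1.37 − 0.74 = 0.63.
Reliability = 0.63 / 1.26 = 0.500.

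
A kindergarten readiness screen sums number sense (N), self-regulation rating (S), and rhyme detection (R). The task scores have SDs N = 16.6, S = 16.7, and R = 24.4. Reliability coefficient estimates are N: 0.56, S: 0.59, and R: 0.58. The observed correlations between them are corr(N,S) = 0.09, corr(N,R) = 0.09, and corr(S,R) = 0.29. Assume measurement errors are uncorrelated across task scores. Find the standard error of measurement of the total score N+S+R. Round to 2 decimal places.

Var(total) = 1149.81 + 359.145 = 1508.96.
True-score variance = 664.167 + 359.145 = 1023.31, so reliability = 0.6782.
Error variance = 1508.96 − 1023.31 = 485.643; SEM = √485.643 = 22.04.

22.04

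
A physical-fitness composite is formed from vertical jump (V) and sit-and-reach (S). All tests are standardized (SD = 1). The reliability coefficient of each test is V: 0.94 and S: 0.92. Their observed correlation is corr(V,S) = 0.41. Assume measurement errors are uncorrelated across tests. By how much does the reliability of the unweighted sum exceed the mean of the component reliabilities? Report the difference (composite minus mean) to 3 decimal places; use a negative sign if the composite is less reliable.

Var(sum) = 2 + 0.82 = 2.82; true-score variance = 1.86 + 0.82 = 2.68; composite reliability = 0.9504.
Mean component reliability = 0.9300.
Difference = 0.9504 − 0.9300 = 0.020.

0.020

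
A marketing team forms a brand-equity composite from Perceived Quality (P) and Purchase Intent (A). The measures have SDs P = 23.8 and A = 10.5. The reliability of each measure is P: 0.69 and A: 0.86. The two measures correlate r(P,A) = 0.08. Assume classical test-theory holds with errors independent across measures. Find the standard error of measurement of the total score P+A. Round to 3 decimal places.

13.821

Var(total) = 676.69 + 39.984 = 716.674.
True-score variance = 485.659 + 39.984 = 525.643, so reliability = 0.7334.
Error variance = 716.674 − 525.643 = 191.031; SEM = √191.031 = 13.821.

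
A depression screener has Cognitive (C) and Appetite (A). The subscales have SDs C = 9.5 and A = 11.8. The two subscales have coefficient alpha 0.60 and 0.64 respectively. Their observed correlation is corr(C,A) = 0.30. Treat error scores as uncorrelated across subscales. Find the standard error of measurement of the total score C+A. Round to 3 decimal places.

Var(total) = 229.49 + 67.26 = 296.75.
True-score variance = 143.264 + 67.26 = 210.524, so reliability = 0.7094.
Error variance = 296.75 − 210.524 = 86.2264; SEM = √86.2264 = 9.286.

9.286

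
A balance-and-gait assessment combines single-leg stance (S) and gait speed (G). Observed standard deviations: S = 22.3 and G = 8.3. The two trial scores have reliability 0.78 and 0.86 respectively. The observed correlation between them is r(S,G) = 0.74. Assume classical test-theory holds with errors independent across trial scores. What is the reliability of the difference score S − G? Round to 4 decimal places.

Var(S−G) = 22.3² + 8.3² − 2·22.3·8.3·0.74 = 566.18 − 273.933 = 292.247.
With uncorrelated errors the cross-covariances are all true-score covariance, so they carry over unchanged; only the diagonal terms shrink to ρᵢσᵢ².
True-score variance = [22.3²·0.78 + 8.3²·0.86] − 273.933 = 447.132 − 273.933 = 173.198.
Reliability = 173.198 / 292.247 = 0.5926.

0.5926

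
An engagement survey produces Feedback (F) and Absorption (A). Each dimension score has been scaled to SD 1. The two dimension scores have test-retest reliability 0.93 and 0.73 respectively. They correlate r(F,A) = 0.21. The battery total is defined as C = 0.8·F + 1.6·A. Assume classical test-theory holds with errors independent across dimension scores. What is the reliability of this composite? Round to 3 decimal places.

0.803

Var(C) = 0.8² + 1.6² + 2·[1.28·0.21] = 3.2 + 0.5376 = 3.7376.
Under uncorrelated errors the observed covariances equal the true-score covariances, so only the own-variance terms attenuate.
True-score variance = [0.8²·0.93 + 1.6²·0.73] + 0.5376 = 2.464 + 0.5376 = 3.0016.
Reliability = 3.0016 / 3.7376 = 0.803.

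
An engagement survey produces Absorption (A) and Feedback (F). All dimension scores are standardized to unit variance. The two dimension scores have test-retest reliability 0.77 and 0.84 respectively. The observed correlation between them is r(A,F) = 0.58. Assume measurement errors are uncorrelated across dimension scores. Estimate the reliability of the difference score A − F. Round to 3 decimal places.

0.536

Var(A−F) = 1 + 1 − 2·0.58 = 2 − 1.16 = 0.84.
Because errors are independent across components, Cov(Tᵢ,Tⱼ) = Cov(Xᵢ,Xⱼ); the off-diagonal part of the true-score variance is the same as above.
True-score variance = [0.77 + 0.84] − 1.16 = 1.61 − 1.16 = 0.45.
Reliability = 0.45 / 0.84 = 0.536.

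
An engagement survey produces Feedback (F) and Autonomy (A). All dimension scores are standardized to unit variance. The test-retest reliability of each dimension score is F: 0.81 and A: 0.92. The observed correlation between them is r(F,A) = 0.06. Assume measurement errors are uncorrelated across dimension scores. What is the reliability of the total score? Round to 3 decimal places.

0.873

Var(F+A) = 2 + 2·[0.06] = 2 + 0.12 = 2.12.
With uncorrelated errors the cross-covariances are all true-score covariance, so they carry over unchanged; only the diagonal terms shrink to ρᵢσᵢ².
True-score variance = [0.81 + 0.92] + 0.12 = 1.73 + 0.12 = 1.85.
Reliability = 1.85 / 2.12 = 0.873.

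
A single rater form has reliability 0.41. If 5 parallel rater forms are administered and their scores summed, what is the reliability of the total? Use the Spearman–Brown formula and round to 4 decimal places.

ρ_k = kρ / (1 + (k−1)ρ) = 5·0.41 / (1 + 4·0.41) = 2.050 / 2.640 = 0.7765.

0.7765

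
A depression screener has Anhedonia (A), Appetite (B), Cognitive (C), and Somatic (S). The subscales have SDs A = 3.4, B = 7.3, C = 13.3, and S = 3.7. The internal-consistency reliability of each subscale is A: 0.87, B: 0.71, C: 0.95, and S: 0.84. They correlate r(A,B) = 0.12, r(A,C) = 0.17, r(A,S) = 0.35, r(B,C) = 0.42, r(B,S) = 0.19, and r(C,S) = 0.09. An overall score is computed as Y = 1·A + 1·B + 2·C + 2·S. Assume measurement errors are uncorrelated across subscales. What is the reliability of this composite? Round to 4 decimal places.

0.9445

Var(Y) = 3.4² + 7.3² + 2²·13.3² + 2²·3.7² + 2·[3.4·7.3·0.12 + 2·3.4·13.3·0.17 + 2·3.4·3.7·0.35 + 2·7.3·13.3·0.42 + 2·7.3·3.7·0.19 + 4·13.3·3.7·0.09] = 827.17 + 273.388 = 1100.56.
With uncorrelated errors the cross-covariances are all true-score covariance, so they carry over unchanged; only the diagonal terms shrink to ρᵢσᵢ².
True-score variance = [3.4²·0.87 + 7.3²·0.71 + 2²·13.3²·0.95 + 2²·3.7²·0.84] + 273.388 = 766.073 + 273.388 = 1039.46.
Reliability = 1039.46 / 1100.56 = 0.9445.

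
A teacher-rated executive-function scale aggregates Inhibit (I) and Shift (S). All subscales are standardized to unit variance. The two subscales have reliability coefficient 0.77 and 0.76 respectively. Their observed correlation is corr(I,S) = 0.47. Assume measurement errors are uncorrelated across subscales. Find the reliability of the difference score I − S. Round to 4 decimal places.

Var(I−S) = 1 + 1 − 2·0.47 = 2 − 0.94 = 1.06.
With uncorrelated errors the cross-covariances are all true-score covariance, so they carry over unchanged; only the diagonal terms shrink to ρᵢσᵢ².
True-score variance = [0.77 + 0.76] − 0.94 = 1.53 − 0.94 = 0.59.
Reliability = 0.59 / 1.06 = 0.5566.

0.5566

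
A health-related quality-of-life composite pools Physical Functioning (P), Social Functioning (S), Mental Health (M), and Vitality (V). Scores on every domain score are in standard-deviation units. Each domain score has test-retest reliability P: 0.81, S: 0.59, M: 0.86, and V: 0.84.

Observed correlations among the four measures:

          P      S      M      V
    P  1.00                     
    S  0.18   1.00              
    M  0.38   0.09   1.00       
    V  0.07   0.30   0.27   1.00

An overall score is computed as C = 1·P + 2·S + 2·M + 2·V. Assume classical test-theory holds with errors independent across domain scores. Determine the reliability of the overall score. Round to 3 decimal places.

0.854

Var(C) = 1 + 2² + 2² + 2² + 2·[2·0.18 + 2·0.38 + 2·0.07 + 4·0.09 + 4·0.30 + 4·0.27] = 13 + 7.8 = 20.8.
With uncorrelated errors the cross-covariances are all true-score covariance, so they carry over unchanged; only the diagonal terms shrink to ρᵢσᵢ².
True-score variance = [0.81 + 2²·0.59 + 2²·0.86 + 2²·0.84] + 7.8 = 9.97 + 7.8 = 17.77.
Reliability = 17.77 / 20.8 = 0.854.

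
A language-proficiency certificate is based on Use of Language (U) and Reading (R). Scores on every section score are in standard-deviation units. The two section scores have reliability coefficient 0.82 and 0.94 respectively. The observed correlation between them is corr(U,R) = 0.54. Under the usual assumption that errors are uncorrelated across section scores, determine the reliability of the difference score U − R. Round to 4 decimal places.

Var(U−R) = 1 + 1 − 2·0.54 = 2 − 1.08 = 0.92.
With uncorrelated errors the cross-covariances are all true-score covariance, so they carry over unchanged; only the diagonal terms shrink to ρᵢσᵢ².
True-score variance = [0.82 + 0.94] − 1.08 = 1.76 − 1.08 = 0.68.
Reliability = 0.68 / 0.92 = 0.7391.

0.7391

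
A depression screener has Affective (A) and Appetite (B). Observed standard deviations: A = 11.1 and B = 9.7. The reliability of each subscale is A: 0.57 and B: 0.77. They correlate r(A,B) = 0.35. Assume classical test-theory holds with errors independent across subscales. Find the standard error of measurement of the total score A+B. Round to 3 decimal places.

Var(total) = 217.3 + 75.369 = 292.669.
True-score variance = 142.679 + 75.369 = 218.048, so reliability = 0.7450.
Error variance = 292.669 − 218.048 = 74.621; SEM = √74.621 = 8.638.

8.638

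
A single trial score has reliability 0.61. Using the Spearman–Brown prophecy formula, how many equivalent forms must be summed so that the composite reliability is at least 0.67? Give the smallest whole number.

k ≥ ρ*(1−ρ₁)/(ρ₁(1−ρ*)) = 0.67·0.39 / (0.61·0.33) = 1.298.
Smallest integer k = 2.

2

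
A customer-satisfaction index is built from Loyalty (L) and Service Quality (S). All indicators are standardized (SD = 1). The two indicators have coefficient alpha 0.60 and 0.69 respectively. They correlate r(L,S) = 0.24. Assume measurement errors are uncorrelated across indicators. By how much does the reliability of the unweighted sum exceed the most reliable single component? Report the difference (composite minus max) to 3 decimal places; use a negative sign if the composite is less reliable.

Var(sum) = 2 + 0.48 = 2.48; true-score variance = 1.29 + 0.48 = 1.77; composite reliability = 0.7137.
Max component reliability = 0.6900.
Difference = 0.7137 − 0.6900 = 0.024.

0.024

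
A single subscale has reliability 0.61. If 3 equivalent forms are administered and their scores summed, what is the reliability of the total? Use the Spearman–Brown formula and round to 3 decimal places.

0.824

ρ_k = kρ / (1 + (k−1)ρ) = 3·0.61 / (1 + 2·0.61) = 1.830 / 2.220 = 0.824.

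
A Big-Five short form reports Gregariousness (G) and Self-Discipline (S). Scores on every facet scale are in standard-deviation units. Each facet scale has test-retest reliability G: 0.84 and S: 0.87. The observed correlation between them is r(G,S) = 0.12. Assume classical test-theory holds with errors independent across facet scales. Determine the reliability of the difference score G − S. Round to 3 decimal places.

0.835

Var(G−S) = 1 + 1 − 2·0.12 = 2 − 0.24 = 1.76.
Because errors are independent across components, Cov(Tᵢ,Tⱼ) = Cov(Xᵢ,Xⱼ); the off-diagonal part of the true-score variance is the same as above.
True-score variance = [0.84 + 0.87] − 0.24 = 1.71 − 0.24 = 1.47.
Reliability = 1.47 / 1.76 = 0.835.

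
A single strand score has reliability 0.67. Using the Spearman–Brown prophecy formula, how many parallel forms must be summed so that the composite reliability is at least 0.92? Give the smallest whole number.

6

k ≥ ρ*(1−ρ₁)/(ρ₁(1−ρ*)) = 0.92·0.33 / (0.67·0.08) = 5.664.
Smallest integer k = 6.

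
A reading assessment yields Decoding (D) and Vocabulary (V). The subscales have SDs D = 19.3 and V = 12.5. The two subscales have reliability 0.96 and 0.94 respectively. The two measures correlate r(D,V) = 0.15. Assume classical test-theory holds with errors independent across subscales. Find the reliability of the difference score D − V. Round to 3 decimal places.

Var(D−V) = 19.3² + 12.5² − 2·19.3·12.5·0.15 = 528.74 − 72.375 = 456.365.
With uncorrelated errors the cross-covariances are all true-score covariance, so they carry over unchanged; only the diagonal terms shrink to ρᵢσᵢ².
True-score variance = [19.3²·0.96 + 12.5²·0.94] − 72.375 = 504.465 − 72.375 = 432.09.
Reliability = 432.09 / 456.365 = 0.947.

0.947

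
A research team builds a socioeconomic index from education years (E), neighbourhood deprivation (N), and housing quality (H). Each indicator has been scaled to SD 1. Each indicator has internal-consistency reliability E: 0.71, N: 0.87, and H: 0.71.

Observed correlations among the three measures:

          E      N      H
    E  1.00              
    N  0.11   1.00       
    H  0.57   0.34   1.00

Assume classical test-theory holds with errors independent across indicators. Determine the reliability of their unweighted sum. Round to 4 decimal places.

Var(E+N+H) = 3 + 2·[0.11 + 0.57 + 0.34] = 3 + 2.04 = 5.04.
Under uncorrelated errors the observed covariances equal the true-score covariances, so only the own-variance terms attenuate.
True-score variance = [0.71 + 0.87 + 0.71] + 2.04 = 2.29 + 2.04 = 4.33.
Reliability = 4.33 / 5.04 = 0.8591.

0.8591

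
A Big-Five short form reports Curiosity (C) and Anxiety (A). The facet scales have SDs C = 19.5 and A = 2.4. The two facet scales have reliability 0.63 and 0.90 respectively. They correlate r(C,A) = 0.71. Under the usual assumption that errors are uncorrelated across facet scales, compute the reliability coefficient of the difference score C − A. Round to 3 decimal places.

0.558

Var(C−A) = 19.5² + 2.4² − 2·19.5·2.4·0.71 = 386.01 − 66.456 = 319.554.
Because errors are independent across components, Cov(Tᵢ,Tⱼ) = Cov(Xᵢ,Xⱼ); the off-diagonal part of the true-score variance is the same as above.
True-score variance = [19.5²·0.63 + 2.4²·0.90] − 66.456 = 244.742 − 66.456 = 178.286.
Reliability = 178.286 / 319.554 = 0.558.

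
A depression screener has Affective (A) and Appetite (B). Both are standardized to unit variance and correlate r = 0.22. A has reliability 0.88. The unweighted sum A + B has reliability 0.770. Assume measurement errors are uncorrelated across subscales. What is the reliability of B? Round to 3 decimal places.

Var(A+B) = 2 + 2·0.22 = 2.440.
True-score variance = ρ_A + ρ_B + 2·0.22, so 0.770 = (0.88 + ρ_B + 0.44) / 2.440.
ρ_B = 0.770·2.440 − 0.88 − 0.44 = 0.559.

0.559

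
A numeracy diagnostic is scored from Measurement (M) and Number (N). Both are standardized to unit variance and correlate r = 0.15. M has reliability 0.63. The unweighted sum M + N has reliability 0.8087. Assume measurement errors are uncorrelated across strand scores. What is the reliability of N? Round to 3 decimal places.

Var(M+N) = 2 + 2·0.15 = 2.300.
True-score variance = ρ_M + ρ_N + 2·0.15, so 0.8087 = (0.63 + ρ_N + 0.30) / 2.300.
ρ_N = 0.8087·2.300 − 0.63 − 0.30 = 0.930.

0.930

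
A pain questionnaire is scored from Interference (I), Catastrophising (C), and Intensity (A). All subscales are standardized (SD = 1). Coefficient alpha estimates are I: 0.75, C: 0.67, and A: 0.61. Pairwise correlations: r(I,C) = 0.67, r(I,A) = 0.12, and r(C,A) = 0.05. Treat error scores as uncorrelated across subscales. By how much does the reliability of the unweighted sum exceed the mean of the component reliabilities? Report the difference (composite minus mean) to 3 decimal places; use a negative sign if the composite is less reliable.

0.116

Var(sum) = 3 + 1.68 = 4.68; true-score variance = 2.03 + 1.68 = 3.71; composite reliability = 0.7927.
Mean component reliability = 0.6767.
Difference = 0.7927 − 0.6767 = 0.116.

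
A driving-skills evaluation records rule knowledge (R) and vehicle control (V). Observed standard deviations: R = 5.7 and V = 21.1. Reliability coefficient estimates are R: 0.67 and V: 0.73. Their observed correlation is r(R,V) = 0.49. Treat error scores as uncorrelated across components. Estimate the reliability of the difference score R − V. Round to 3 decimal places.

Var(R−V) = 5.7² + 21.1² − 2·5.7·21.1·0.49 = 477.7 − 117.865 = 359.835.
Because errors are independent across components, Cov(Tᵢ,Tⱼ) = Cov(Xᵢ,Xⱼ); the off-diagonal part of the true-score variance is the same as above.
True-score variance = [5.7²·0.67 + 21.1²·0.73] − 117.865 = 346.772 − 117.865 = 228.907.
Reliability = 228.907 / 359.835 = 0.636.

0.636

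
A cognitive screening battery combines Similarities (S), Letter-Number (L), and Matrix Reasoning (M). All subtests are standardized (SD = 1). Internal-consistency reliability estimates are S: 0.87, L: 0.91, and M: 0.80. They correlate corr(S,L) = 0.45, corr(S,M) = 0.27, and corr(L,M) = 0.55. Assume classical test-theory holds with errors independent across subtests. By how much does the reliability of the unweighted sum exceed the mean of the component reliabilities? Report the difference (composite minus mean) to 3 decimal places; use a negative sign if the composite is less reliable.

Var(sum) = 3 + 2.54 = 5.54; true-score variance = 2.58 + 2.54 = 5.12; composite reliability = 0.9242.
Mean component reliability = 0.8600.
Difference = 0.9242 − 0.8600 = 0.064.

0.064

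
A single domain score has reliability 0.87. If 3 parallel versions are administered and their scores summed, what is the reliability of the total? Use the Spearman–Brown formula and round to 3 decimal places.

0.953

ρ_k = kρ / (1 + (k−1)ρ) = 3·0.87 / (1 + 2·0.87) = 2.610 / 2.740 = 0.953.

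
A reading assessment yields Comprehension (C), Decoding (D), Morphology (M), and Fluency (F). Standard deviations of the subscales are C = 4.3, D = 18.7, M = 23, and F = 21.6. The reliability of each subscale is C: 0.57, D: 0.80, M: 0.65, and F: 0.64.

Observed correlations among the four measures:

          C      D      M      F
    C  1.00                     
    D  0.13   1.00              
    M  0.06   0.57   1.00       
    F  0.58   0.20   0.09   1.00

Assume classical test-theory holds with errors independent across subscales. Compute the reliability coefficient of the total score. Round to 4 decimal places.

Var(C+D+M+F) = 4.3² + 18.7² + 23² + 21.6² + 2·[4.3·18.7·0.13 + 4.3·23·0.06 + 4.3·21.6·0.58 + 18.7·23·0.57 + 18.7·21.6·0.20 + 23·21.6·0.09] = 1363.74 + 881.821 = 2245.56.
Under uncorrelated errors the observed covariances equal the true-score covariances, so only the own-variance terms attenuate.
True-score variance = [4.3²·0.57 + 18.7²·0.80 + 23²·0.65 + 21.6²·0.64] + 881.821 = 932.74 + 881.821 = 1814.56.
Reliability = 1814.56 / 2245.56 = 0.8081.

0.8081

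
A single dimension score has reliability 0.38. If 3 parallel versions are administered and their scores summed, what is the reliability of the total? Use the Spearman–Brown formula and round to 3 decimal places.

0.648

ρ_k = kρ / (1 + (k−1)ρ) = 3·0.38 / (1 + 2·0.38) = 1.140 / 1.760 = 0.648.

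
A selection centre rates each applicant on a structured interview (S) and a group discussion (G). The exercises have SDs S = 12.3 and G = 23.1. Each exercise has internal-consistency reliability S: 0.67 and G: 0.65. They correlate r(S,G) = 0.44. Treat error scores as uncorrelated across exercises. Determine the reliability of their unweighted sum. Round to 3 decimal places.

Var(S+G) = 12.3² + 23.1² + 2·[12.3·23.1·0.44] = 684.9 + 250.034 = 934.934.
Because errors are independent across components, Cov(Tᵢ,Tⱼ) = Cov(Xᵢ,Xⱼ); the off-diagonal part of the true-score variance is the same as above.
True-score variance = [12.3²·0.67 + 23.1²·0.65] + 250.034 = 448.211 + 250.034 = 698.245.
Reliability = 698.245 / 934.934 = 0.747.

0.747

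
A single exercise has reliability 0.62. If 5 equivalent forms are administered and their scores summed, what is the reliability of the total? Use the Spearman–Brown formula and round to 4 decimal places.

ρ_k = kρ / (1 + (k−1)ρ) = 5·0.62 / (1 + 4·0.62) = 3.100 / 3.480 = 0.8908.

0.8908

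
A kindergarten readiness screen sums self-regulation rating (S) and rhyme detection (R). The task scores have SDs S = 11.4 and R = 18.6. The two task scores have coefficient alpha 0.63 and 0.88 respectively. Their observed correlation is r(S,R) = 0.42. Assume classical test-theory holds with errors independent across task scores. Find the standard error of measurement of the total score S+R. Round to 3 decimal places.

9.466

Var(total) = 475.92 + 178.114 = 654.034.
True-score variance = 386.32 + 178.114 = 564.433, so reliability = 0.8630.
Error variance = 654.034 − 564.433 = 89.6004; SEM = √89.6004 = 9.466.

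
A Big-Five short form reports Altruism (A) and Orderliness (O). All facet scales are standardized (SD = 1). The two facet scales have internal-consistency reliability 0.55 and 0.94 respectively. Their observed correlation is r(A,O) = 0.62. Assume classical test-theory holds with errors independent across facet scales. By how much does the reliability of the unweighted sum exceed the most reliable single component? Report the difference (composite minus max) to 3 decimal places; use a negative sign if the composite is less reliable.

Var(sum) = 2 + 1.24 = 3.24; true-score variance = 1.49 + 1.24 = 2.73; composite reliability = 0.8426.
Max component reliability = 0.9400.
Difference = 0.8426 − 0.9400 = -0.097.

-0.097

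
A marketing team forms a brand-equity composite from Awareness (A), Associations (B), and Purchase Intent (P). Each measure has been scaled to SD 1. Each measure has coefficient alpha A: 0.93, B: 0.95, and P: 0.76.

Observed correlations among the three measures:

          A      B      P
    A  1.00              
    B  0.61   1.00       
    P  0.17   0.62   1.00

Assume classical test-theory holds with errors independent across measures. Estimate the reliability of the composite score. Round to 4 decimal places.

Var(A+B+P) = 3 + 2·[0.61 + 0.17 + 0.62] = 3 + 2.8 = 5.8.
Because errors are independent across components, Cov(Tᵢ,Tⱼ) = Cov(Xᵢ,Xⱼ); the off-diagonal part of the true-score variance is the same as above.
True-score variance = [0.93 + 0.95 + 0.76] + 2.8 = 2.64 + 2.8 = 5.44.
Reliability = 5.44 / 5.8 = 0.9379.

0.9379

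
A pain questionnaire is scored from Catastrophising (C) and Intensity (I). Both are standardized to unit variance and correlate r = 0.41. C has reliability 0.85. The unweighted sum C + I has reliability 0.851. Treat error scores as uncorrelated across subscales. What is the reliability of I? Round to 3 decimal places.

0.730

Var(C+I) = 2 + 2·0.41 = 2.820.
True-score variance = ρ_C + ρ_I + 2·0.41, so 0.851 = (0.85 + ρ_I + 0.82) / 2.820.
ρ_I = 0.851·2.820 − 0.85 − 0.82 = 0.730.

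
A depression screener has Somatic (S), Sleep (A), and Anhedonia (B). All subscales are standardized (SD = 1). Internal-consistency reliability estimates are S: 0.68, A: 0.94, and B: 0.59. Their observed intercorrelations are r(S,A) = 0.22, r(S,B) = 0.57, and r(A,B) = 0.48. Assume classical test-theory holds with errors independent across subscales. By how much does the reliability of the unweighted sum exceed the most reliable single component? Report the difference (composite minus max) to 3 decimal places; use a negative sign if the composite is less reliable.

-0.083

Var(sum) = 3 + 2.54 = 5.54; true-score variance = 2.21 + 2.54 = 4.75; composite reliability = 0.8574.
Max component reliability = 0.9400.
Difference = 0.8574 − 0.9400 = -0.083.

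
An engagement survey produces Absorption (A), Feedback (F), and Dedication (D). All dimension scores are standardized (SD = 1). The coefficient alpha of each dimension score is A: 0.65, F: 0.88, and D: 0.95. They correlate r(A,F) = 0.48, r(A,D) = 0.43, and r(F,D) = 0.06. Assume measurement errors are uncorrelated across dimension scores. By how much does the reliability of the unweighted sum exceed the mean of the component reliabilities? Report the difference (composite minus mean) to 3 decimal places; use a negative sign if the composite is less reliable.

0.068

Var(sum) = 3 + 1.94 = 4.94; true-score variance = 2.48 + 1.94 = 4.42; composite reliability = 0.8947.
Mean component reliability = 0.8267.
Difference = 0.8947 − 0.8267 = 0.068.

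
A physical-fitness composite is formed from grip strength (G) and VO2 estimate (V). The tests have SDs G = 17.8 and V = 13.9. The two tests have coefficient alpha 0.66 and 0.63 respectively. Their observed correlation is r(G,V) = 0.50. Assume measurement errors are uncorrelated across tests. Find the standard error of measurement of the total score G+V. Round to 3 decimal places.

13.387

Var(total) = 510.05 + 247.42 = 757.47.
True-score variance = 330.837 + 247.42 = 578.257, so reliability = 0.7634.
Error variance = 757.47 − 578.257 = 179.213; SEM = √179.213 = 13.387.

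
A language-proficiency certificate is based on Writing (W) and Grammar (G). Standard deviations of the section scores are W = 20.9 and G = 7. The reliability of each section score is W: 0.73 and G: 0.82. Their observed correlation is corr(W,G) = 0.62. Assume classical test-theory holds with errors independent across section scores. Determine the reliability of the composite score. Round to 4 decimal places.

0.8100

Var(W+G) = 20.9² + 7² + 2·[20.9·7·0.62] = 485.81 + 181.412 = 667.222.
Because errors are independent across components, Cov(Tᵢ,Tⱼ) = Cov(Xᵢ,Xⱼ); the off-diagonal part of the true-score variance is the same as above.
True-score variance = [20.9²·0.73 + 7²·0.82] + 181.412 = 359.051 + 181.412 = 540.463.
Reliability = 540.463 / 667.222 = 0.8100.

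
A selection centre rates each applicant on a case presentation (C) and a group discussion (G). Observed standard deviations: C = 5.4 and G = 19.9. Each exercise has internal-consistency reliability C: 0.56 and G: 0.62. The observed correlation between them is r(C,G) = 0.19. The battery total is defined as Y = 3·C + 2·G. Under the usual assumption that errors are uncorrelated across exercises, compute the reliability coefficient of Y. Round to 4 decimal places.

0.6570

Var(Y) = 3²·5.4² + 2²·19.9² + 2·[6·5.4·19.9·0.19] = 1846.48 + 245.009 = 2091.49.
Because errors are independent across components, Cov(Tᵢ,Tⱼ) = Cov(Xᵢ,Xⱼ); the off-diagonal part of the true-score variance is the same as above.
True-score variance = [3²·5.4²·0.56 + 2²·19.9²·0.62] + 245.009 = 1129.07 + 245.009 = 1374.08.
Reliability = 1374.08 / 2091.49 = 0.6570.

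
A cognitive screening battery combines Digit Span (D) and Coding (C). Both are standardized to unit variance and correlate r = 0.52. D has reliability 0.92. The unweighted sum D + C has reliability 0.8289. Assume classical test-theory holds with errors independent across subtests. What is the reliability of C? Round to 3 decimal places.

0.560

Var(D+C) = 2 + 2·0.52 = 3.040.
True-score variance = ρ_D + ρ_C + 2·0.52, so 0.8289 = (0.92 + ρ_C + 1.04) / 3.040.
ρ_C = 0.8289·3.040 − 0.92 − 1.04 = 0.560.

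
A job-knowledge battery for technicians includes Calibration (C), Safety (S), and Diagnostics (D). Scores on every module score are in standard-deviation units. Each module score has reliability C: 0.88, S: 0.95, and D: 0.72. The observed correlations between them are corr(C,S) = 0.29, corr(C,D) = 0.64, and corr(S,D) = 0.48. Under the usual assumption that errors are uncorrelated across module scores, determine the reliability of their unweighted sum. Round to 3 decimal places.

Var(C+S+D) = 3 + 2·[0.29 + 0.64 + 0.48] = 3 + 2.82 = 5.82.
Under uncorrelated errors the observed covariances equal the true-score covariances, so only the own-variance terms attenuate.
True-score variance = [0.88 + 0.95 + 0.72] + 2.82 = 2.55 + 2.82 = 5.37.
Reliability = 5.37 / 5.82 = 0.923.

0.923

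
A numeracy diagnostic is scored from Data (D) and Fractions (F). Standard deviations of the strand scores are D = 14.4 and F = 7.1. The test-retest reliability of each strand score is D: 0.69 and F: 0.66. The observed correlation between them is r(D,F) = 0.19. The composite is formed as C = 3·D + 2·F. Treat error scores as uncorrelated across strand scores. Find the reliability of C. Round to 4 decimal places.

0.7188

Var(C) = 3²·14.4² + 2²·7.1² + 2·[6·14.4·7.1·0.19] = 2067.88 + 233.107 = 2300.99.
Because errors are independent across components, Cov(Tᵢ,Tⱼ) = Cov(Xᵢ,Xⱼ); the off-diagonal part of the true-score variance is the same as above.
True-score variance = [3²·14.4²·0.69 + 2²·7.1²·0.66] + 233.107 = 1420.79 + 233.107 = 1653.9.
Reliability = 1653.9 / 2300.99 = 0.7188.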